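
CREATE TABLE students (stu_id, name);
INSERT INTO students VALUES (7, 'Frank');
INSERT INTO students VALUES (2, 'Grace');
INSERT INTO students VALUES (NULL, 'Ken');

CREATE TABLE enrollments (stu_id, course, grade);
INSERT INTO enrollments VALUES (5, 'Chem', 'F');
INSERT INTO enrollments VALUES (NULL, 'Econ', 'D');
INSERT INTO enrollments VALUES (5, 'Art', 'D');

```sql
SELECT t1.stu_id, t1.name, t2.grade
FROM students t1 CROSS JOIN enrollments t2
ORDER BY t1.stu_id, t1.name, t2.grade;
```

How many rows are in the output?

9

CROSS JOIN pairs every row of `students` with every row of `enrollments`: 3 × 3 = 9 rows.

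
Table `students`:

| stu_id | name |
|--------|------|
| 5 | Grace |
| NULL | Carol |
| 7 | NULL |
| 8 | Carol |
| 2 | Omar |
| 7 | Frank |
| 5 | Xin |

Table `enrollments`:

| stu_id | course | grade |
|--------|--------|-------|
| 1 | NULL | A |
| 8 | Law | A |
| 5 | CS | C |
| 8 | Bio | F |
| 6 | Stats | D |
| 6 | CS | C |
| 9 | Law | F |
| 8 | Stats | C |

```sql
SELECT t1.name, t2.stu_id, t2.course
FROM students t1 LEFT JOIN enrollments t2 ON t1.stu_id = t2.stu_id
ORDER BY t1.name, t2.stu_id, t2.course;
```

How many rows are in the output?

9

LEFT JOIN keeps every row from `students`; unmatched rows get NULL for `enrollments`'s columns.
Matching on t1.stu_id = t2.stu_id. A NULL in a compared column never satisfies the condition.
- t1[0] stu_id=5 → 1 match(es) in t2 → 1 row(s).
- t1[1] stu_id=NULL → no match; kept with NULLs on the t2 side.
- t1[2] stu_id=7 → no match; kept with NULLs on the t2 side.
- t1[3] stu_id=8 → 3 match(es) in t2 → 3 row(s).
- t1[4] stu_id=2 → no match; kept with NULLs on the t2 side.
- t1[5] stu_id=7 → no match; kept with NULLs on the t2 side.
- t1[6] stu_id=5 → 1 match(es) in t2 → 1 row(s).
Total: 5 matched + 4 padded = 9 rows.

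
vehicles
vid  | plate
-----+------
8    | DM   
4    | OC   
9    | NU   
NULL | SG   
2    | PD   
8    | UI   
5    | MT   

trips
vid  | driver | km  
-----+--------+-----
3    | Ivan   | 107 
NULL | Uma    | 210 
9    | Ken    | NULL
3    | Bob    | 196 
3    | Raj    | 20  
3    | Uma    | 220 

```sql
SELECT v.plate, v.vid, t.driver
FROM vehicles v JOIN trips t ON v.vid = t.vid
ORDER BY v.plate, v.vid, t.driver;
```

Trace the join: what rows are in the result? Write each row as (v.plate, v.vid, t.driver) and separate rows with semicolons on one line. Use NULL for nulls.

(NU, 9, Ken)

INNER JOIN keeps only pairs where the ON condition holds.
Matching on v.vid = t.vid. A NULL in a compared column never satisfies the condition.
Matched pairs: 1.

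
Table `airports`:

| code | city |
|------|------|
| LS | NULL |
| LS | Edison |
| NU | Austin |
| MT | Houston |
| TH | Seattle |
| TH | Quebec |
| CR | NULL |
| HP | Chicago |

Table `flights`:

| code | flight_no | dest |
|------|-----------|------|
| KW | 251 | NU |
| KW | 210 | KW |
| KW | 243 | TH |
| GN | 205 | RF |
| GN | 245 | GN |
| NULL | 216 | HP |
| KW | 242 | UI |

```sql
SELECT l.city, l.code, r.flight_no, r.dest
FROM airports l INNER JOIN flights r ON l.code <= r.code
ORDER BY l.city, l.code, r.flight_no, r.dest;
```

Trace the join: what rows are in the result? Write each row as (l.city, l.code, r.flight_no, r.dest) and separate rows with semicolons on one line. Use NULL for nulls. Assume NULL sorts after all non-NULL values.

INNER JOIN keeps only pairs where the ON condition holds.
Matching on l.code <= r.code. A NULL in a compared column never satisfies the condition.
- l row (code=LS): no match → dropped.
- l row (code=LS): no match → dropped.
- l row (code=NU): no match → dropped.
- l row (code=MT): no match → dropped.
- l row (code=TH): no match → dropped.
- l row (code=TH): no match → dropped.
- l row (code=CR): matches 6 r row(s) → 6 output row(s).
- l row (code=HP): matches 4 r row(s) → 4 output row(s).
After projecting and ordering:
l.city | l.code | r.flight_no | r.dest
Chicago | HP | 210 | KW
Chicago | HP | 242 | UI
Chicago | HP | 243 | TH
Chicago | HP | 251 | NU
NULL | CR | 205 | RF
NULL | CR | 210 | KW
NULL | CR | 242 | UI
NULL | CR | 243 | TH
NULL | CR | 245 | GN
NULL | CR | 251 | NU

(Chicago, HP, 210, KW); (Chicago, HP, 242, UI); (Chicago, HP, 243, TH); (Chicago, HP, 251, NU); (NULL, CR, 205, RF); (NULL, CR, 210, KW); (NULL, CR, 242, UI); (NULL, CR, 243, TH); (NULL, CR, 245, GN); (NULL, CR, 251, NU)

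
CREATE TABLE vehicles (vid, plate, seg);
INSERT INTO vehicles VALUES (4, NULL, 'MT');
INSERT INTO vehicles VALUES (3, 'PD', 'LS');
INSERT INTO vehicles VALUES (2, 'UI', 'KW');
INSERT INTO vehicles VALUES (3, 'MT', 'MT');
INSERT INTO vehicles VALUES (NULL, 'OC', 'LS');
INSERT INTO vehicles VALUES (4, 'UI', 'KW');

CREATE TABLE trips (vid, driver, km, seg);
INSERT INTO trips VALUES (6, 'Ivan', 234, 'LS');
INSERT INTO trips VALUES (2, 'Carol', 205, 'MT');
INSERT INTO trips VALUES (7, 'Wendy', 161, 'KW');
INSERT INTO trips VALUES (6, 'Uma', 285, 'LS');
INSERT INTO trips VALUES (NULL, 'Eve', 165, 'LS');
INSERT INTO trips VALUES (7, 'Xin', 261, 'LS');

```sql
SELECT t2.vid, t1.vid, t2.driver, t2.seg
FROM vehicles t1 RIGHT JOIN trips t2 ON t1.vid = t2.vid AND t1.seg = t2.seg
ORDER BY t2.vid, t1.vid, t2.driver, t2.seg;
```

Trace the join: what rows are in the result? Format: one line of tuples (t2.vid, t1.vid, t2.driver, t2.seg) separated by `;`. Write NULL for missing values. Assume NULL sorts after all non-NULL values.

(2, NULL, Carol, MT); (6, NULL, Ivan, LS); (6, NULL, Uma, LS); (7, NULL, Wendy, KW); (7, NULL, Xin, LS); (NULL, NULL, Eve, LS)

RIGHT JOIN keeps every row from `trips`; unmatched rows get NULL for `vehicles`'s columns.
Matching on t1.vid = t2.vid AND t1.seg = t2.seg. A NULL in a compared column never satisfies the condition.
Matched pairs: 0; unmatched t2 rows kept: 6.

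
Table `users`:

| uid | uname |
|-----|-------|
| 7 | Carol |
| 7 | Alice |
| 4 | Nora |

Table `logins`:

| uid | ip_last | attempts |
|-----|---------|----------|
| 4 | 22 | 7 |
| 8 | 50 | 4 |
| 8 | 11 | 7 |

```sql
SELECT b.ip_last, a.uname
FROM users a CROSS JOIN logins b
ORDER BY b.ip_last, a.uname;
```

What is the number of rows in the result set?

9

CROSS JOIN pairs every row of `users` with every row of `logins`: 3 × 3 = 9 rows.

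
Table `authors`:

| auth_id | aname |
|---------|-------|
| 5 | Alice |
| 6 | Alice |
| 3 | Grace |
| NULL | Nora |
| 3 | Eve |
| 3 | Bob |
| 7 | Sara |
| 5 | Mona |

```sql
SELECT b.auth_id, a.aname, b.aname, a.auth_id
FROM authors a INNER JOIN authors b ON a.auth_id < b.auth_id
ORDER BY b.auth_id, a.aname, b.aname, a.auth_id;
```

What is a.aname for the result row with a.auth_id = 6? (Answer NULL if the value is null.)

Alice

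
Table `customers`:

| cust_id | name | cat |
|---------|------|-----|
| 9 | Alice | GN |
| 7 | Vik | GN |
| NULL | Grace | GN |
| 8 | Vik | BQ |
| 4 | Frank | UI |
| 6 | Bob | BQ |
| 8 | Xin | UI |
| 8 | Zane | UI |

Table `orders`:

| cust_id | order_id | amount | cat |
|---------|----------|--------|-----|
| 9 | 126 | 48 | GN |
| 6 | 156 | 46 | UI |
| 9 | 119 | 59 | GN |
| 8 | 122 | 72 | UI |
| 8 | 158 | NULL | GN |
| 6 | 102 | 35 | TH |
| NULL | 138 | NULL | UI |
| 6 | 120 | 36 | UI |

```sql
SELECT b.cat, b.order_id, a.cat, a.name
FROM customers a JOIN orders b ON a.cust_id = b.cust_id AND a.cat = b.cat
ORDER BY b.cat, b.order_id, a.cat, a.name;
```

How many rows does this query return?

4

INNER JOIN keeps only pairs where the ON condition holds.
Matching on a.cust_id = b.cust_id AND a.cat = b.cat. A NULL in a compared column never satisfies the condition.
- cust_id=9, cat=GN: 2 matching b row(s), so 2 row(s) emitted.
- cust_id=7, cat=GN: no matching b row, dropped.
- cust_id=NULL, cat=GN: no matching b row, dropped.
- cust_id=8, cat=BQ: no matching b row, dropped.
- cust_id=4, cat=UI: no matching b row, dropped.
- cust_id=6, cat=BQ: no matching b row, dropped.
- cust_id=8, cat=UI: 1 matching b row(s), so 1 row(s) emitted.
- cust_id=8, cat=UI: 1 matching b row(s), so 1 row(s) emitted.
Total: 4 rows.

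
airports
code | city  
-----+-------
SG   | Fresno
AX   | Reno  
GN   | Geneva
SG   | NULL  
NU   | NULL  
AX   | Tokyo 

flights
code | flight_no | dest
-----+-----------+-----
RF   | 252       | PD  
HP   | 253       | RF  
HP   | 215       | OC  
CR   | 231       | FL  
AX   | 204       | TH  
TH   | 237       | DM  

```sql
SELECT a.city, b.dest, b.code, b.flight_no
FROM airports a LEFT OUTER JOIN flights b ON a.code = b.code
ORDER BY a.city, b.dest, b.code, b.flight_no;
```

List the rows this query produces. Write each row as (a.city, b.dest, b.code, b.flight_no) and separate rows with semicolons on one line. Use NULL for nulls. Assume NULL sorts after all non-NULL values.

(Fresno, NULL, NULL, NULL); (Geneva, NULL, NULL, NULL); (Reno, TH, AX, 204); (Tokyo, TH, AX, 204); (NULL, NULL, NULL, NULL); (NULL, NULL, NULL, NULL)

LEFT JOIN keeps every row from `airports`; unmatched rows get NULL for `flights`'s columns.
Matching on a.code = b.code.
- code=SG: no b row matches, row kept with b columns NULL.
- code=AX: 1 matching b row(s), so 1 row(s) emitted.
- code=GN: no b row matches, row kept with b columns NULL.
- code=SG: no b row matches, row kept with b columns NULL.
- code=NU: no b row matches, row kept with b columns NULL.
- code=AX: 1 matching b row(s), so 1 row(s) emitted.
After projecting and ordering:
a.city | b.dest | b.code | b.flight_no
Fresno | NULL | NULL | NULL
Geneva | NULL | NULL | NULL
Reno | TH | AX | 204
Tokyo | TH | AX | 204
NULL | NULL | NULL | NULL
NULL | NULL | NULL | NULL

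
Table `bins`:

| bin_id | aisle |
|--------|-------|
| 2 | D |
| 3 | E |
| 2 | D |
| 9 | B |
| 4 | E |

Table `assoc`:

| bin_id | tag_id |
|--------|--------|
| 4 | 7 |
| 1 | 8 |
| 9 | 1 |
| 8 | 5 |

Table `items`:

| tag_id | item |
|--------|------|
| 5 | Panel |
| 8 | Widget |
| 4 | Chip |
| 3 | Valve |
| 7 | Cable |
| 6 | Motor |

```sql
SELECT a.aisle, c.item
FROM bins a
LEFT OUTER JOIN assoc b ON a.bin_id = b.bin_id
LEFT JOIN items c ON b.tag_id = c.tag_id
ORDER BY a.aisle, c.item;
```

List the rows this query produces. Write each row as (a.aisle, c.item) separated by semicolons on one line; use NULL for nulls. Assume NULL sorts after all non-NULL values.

(B, NULL); (D, NULL); (D, NULL); (E, Cable); (E, NULL)

Evaluate left to right. First `bins a LEFT JOIN assoc b` on bin_id: 5 row(s).
Then LEFT JOIN `items c` on tag_id: each of those 5 rows is kept; rows whose b.tag_id has no match in c get NULL for c's columns.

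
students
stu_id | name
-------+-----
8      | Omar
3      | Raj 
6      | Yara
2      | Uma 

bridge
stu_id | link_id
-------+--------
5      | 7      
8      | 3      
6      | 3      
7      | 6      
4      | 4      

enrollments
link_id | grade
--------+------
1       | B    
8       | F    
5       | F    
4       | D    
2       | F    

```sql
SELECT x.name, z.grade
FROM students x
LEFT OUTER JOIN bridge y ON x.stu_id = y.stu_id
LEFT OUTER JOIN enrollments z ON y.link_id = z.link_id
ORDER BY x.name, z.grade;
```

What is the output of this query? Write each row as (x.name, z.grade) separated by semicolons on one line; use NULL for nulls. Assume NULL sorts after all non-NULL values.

(Omar, NULL); (Raj, NULL); (Uma, NULL); (Yara, NULL)

Step 1 — x LEFT JOIN y on stu_id → 4 row(s).
Then LEFT JOIN `enrollments z` on link_id: each of those 4 rows is kept; rows whose y.link_id has no match in z get NULL for z's columns.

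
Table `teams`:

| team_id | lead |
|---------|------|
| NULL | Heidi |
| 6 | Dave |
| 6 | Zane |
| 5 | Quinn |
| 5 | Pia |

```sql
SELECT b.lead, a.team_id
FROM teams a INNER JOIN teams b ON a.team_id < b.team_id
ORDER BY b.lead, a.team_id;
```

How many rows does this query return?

INNER JOIN keeps only pairs where the ON condition holds.
Matching on a.team_id < b.team_id. A NULL in a compared column never satisfies the condition.
- team_id=NULL: no matching b row, dropped.
- team_id=6: no matching b row, dropped.
- team_id=6: no matching b row, dropped.
- team_id=5: 2 matching b row(s), so 2 row(s) emitted.
- team_id=5: 2 matching b row(s), so 2 row(s) emitted.
Total: 4 rows.

4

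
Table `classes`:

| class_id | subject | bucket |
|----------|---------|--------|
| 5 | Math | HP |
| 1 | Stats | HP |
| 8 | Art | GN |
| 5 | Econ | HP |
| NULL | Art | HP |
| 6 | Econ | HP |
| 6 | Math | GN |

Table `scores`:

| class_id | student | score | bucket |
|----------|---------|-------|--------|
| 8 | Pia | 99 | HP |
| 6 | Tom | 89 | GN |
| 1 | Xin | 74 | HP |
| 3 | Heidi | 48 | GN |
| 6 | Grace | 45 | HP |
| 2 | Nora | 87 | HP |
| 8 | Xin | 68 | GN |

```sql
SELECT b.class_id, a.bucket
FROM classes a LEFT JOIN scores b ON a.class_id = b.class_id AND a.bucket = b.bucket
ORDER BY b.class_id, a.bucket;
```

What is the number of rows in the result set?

7

LEFT JOIN keeps every row from `classes`; unmatched rows get NULL for `scores`'s columns.
Matching on a.class_id = b.class_id AND a.bucket = b.bucket. A NULL in a compared column never satisfies the condition.
- a (class_id=5, bucket=HP) has no partner → padded with NULL.
- a (class_id=1, bucket=HP) pairs with 1 row(s) of b.
- a (class_id=8, bucket=GN) pairs with 1 row(s) of b.
- a (class_id=5, bucket=HP) has no partner → padded with NULL.
- a (class_id=NULL, bucket=HP) has no partner → padded with NULL.
- a (class_id=6, bucket=HP) pairs with 1 row(s) of b.
- a (class_id=6, bucket=GN) pairs with 1 row(s) of b.
Total: 4 matched + 3 padded = 7 rows.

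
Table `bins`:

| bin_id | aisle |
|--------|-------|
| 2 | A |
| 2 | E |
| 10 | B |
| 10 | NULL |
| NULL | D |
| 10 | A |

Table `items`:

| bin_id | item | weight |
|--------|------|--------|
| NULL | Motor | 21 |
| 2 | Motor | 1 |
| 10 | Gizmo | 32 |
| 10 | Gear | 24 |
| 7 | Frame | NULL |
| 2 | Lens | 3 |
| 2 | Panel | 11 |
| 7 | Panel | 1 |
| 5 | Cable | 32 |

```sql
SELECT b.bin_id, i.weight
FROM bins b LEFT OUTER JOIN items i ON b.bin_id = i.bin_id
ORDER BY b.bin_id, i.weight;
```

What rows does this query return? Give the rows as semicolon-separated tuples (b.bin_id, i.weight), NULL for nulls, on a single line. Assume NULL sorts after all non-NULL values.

(2, 1); (2, 1); (2, 3); (2, 3); (2, 11); (2, 11); (10, 24); (10, 24); (10, 24); (10, 32); (10, 32); (10, 32); (NULL, NULL)

LEFT JOIN keeps every row from `bins`; unmatched rows get NULL for `items`'s columns.
Matching on b.bin_id = i.bin_id. A NULL in a compared column never satisfies the condition.
- bin_id=2: 3 matching i row(s), so 3 row(s) emitted.
- bin_id=2: 3 matching i row(s), so 3 row(s) emitted.
- bin_id=10: 2 matching i row(s), so 2 row(s) emitted.
- bin_id=10: 2 matching i row(s), so 2 row(s) emitted.
- bin_id=NULL: no i row matches, row kept with i columns NULL.
- bin_id=10: 2 matching i row(s), so 2 row(s) emitted.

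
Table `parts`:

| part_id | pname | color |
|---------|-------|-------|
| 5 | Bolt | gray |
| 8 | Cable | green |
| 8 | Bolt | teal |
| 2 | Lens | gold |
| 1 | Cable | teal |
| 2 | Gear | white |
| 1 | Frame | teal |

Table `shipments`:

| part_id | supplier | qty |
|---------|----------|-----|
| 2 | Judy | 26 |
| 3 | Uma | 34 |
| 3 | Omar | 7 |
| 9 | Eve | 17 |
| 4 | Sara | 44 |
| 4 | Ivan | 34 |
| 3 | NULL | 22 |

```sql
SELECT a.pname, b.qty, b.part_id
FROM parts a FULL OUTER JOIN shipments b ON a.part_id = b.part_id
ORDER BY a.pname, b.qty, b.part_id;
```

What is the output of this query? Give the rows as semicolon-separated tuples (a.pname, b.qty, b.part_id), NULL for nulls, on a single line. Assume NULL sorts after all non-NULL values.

(Bolt, NULL, NULL); (Bolt, NULL, NULL); (Cable, NULL, NULL); (Cable, NULL, NULL); (Frame, NULL, NULL); (Gear, 26, 2); (Lens, 26, 2); (NULL, 7, 3); (NULL, 17, 9); (NULL, 22, 3); (NULL, 34, 3); (NULL, 34, 4); (NULL, 44, 4)

FULL OUTER JOIN keeps every row from both sides; unmatched rows get NULL for the other side's columns.
Matching on a.part_id = b.part_id.
Matched pairs: 2; unmatched a rows kept: 5; unmatched b rows kept: 6.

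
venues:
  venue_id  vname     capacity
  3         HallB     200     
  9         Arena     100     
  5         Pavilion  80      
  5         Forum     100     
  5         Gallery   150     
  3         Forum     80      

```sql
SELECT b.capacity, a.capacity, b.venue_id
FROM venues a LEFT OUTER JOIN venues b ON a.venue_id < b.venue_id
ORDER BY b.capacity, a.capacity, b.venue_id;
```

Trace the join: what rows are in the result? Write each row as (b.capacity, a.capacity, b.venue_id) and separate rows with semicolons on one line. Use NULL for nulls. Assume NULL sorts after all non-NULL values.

LEFT JOIN keeps every row from `venues a`; unmatched rows get NULL for `venues b`'s columns.
Matching on a.venue_id < b.venue_id.
Matched pairs: 11; unmatched a rows kept: 1.

(80, 80, 5); (80, 200, 5); (100, 80, 5); (100, 80, 9); (100, 80, 9); (100, 100, 9); (100, 150, 9); (100, 200, 5); (100, 200, 9); (150, 80, 5); (150, 200, 5); (NULL, 100, NULL)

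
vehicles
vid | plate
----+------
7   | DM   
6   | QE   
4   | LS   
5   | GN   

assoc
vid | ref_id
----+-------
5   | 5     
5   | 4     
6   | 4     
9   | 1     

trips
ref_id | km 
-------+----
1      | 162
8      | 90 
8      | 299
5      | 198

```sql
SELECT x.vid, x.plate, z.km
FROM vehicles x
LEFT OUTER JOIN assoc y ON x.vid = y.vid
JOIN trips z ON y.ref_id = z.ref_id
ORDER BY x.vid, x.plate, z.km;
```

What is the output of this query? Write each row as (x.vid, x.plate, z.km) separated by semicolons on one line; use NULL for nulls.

Evaluate left to right. First `vehicles x LEFT JOIN assoc y` on vid: 5 row(s).
Then INNER JOIN `trips z` on ref_id: keep only rows whose y.ref_id appears in z.

(5, GN, 198)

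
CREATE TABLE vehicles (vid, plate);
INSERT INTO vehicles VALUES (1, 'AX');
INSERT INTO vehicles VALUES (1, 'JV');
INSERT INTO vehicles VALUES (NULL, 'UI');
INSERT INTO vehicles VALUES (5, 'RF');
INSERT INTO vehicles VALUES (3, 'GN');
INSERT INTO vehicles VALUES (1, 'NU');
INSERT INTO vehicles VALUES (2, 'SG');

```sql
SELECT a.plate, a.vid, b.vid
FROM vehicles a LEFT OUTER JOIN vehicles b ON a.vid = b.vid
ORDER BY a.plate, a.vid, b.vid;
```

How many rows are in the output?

13

LEFT JOIN keeps every row from `vehicles a`; unmatched rows get NULL for `vehicles b`'s columns.
Matching on a.vid = b.vid. A NULL in a compared column never satisfies the condition.
Matched pairs: 12; unmatched a rows kept: 1.
Total: 12 matched + 1 padded = 13 rows.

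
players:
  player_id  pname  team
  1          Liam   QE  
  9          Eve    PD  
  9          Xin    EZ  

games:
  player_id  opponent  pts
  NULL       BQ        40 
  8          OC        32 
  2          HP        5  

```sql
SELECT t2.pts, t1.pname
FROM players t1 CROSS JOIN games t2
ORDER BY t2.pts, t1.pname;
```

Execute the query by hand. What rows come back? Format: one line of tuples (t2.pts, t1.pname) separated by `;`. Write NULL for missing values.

CROSS JOIN pairs every row of `players` with every row of `games`: 3 × 3 = 9 rows.
After projecting and ordering:
t2.pts | t1.pname
5 | Eve
5 | Liam
5 | Xin
32 | Eve
32 | Liam
32 | Xin
40 | Eve
40 | Liam
40 | Xin

(5, Eve); (5, Liam); (5, Xin); (32, Eve); (32, Liam); (32, Xin); (40, Eve); (40, Liam); (40, Xin)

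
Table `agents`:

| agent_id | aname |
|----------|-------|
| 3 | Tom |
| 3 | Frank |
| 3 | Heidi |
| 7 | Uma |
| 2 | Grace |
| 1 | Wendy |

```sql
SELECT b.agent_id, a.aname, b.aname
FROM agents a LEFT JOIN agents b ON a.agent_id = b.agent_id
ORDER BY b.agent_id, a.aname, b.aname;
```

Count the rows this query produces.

LEFT JOIN keeps every row from `agents a`; unmatched rows get NULL for `agents b`'s columns.
Matching on a.agent_id = b.agent_id.
- a (agent_id=3) pairs with 3 row(s) of b.
- a (agent_id=3) pairs with 3 row(s) of b.
- a (agent_id=3) pairs with 3 row(s) of b.
- a (agent_id=7) pairs with 1 row(s) of b.
- a (agent_id=2) pairs with 1 row(s) of b.
- a (agent_id=1) pairs with 1 row(s) of b.
Total: 12 rows.

12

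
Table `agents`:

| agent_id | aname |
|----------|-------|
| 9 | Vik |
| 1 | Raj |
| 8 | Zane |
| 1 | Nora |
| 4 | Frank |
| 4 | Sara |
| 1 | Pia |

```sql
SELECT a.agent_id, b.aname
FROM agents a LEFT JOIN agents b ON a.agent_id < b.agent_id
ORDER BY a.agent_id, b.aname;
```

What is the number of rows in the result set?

LEFT JOIN keeps every row from `agents a`; unmatched rows get NULL for `agents b`'s columns.
Matching on a.agent_id < b.agent_id.
- a (agent_id=9) has no partner → padded with NULL.
- a (agent_id=1) pairs with 4 row(s) of b.
- a (agent_id=8) pairs with 1 row(s) of b.
- a (agent_id=1) pairs with 4 row(s) of b.
- a (agent_id=4) pairs with 2 row(s) of b.
- a (agent_id=4) pairs with 2 row(s) of b.
- a (agent_id=1) pairs with 4 row(s) of b.
Total: 17 matched + 1 padded = 18 rows.

18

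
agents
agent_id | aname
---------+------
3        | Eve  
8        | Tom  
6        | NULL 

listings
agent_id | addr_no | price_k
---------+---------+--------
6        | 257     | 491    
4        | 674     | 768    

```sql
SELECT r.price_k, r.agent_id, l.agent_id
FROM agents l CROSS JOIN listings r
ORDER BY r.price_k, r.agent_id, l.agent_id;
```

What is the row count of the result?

6

CROSS JOIN pairs every row of `agents` with every row of `listings`: 3 × 2 = 6 rows.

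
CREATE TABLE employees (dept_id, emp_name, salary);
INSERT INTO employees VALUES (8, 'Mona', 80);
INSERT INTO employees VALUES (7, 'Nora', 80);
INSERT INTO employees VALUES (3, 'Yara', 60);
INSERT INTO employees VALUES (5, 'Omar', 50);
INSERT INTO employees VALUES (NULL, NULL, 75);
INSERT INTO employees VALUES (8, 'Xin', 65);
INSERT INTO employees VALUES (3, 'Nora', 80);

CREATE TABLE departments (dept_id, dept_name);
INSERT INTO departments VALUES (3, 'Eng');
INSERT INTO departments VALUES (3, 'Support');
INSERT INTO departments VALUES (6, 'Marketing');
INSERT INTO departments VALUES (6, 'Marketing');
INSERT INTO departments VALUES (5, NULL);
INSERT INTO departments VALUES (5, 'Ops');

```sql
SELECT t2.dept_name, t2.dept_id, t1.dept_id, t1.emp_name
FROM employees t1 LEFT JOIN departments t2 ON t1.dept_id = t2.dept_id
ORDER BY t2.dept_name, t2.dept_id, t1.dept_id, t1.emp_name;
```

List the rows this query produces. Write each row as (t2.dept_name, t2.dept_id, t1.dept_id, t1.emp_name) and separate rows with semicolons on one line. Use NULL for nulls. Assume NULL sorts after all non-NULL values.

LEFT JOIN keeps every row from `employees`; unmatched rows get NULL for `departments`'s columns.
Matching on t1.dept_id = t2.dept_id. A NULL in a compared column never satisfies the condition.
- dept_id=8: no t2 row matches, row kept with t2 columns NULL.
- dept_id=7: no t2 row matches, row kept with t2 columns NULL.
- dept_id=3: 2 matching t2 row(s), so 2 row(s) emitted.
- dept_id=5: 2 matching t2 row(s), so 2 row(s) emitted.
- dept_id=NULL: no t2 row matches, row kept with t2 columns NULL.
- dept_id=8: no t2 row matches, row kept with t2 columns NULL.
- dept_id=3: 2 matching t2 row(s), so 2 row(s) emitted.
After projecting and ordering:
t2.dept_name | t2.dept_id | t1.dept_id | t1.emp_name
Eng | 3 | 3 | Nora
Eng | 3 | 3 | Yara
Ops | 5 | 5 | Omar
Support | 3 | 3 | Nora
Support | 3 | 3 | Yara
NULL | 5 | 5 | Omar
NULL | NULL | 7 | Nora
NULL | NULL | 8 | Mona
NULL | NULL | 8 | Xin
NULL | NULL | NULL | NULL

(Eng, 3, 3, Nora); (Eng, 3, 3, Yara); (Ops, 5, 5, Omar); (Support, 3, 3, Nora); (Support, 3, 3, Yara); (NULL, 5, 5, Omar); (NULL, NULL, 7, Nora); (NULL, NULL, 8, Mona); (NULL, NULL, 8, Xin); (NULL, NULL, NULL, NULL)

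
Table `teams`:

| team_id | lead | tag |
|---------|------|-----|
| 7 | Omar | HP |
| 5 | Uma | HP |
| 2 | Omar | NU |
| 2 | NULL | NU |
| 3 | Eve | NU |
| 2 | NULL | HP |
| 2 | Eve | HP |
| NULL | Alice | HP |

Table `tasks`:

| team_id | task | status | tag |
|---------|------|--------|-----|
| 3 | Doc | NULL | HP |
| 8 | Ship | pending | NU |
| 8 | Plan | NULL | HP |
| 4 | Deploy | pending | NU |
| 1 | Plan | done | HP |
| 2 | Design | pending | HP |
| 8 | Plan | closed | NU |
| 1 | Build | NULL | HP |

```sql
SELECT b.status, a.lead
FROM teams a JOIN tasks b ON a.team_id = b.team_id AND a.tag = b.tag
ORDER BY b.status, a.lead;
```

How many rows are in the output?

INNER JOIN keeps only pairs where the ON condition holds.
Matching on a.team_id = b.team_id AND a.tag = b.tag. A NULL in a compared column never satisfies the condition.
- team_id=7, tag=HP: no matching b row, dropped.
- team_id=5, tag=HP: no matching b row, dropped.
- team_id=2, tag=NU: no matching b row, dropped.
- team_id=2, tag=NU: no matching b row, dropped.
- team_id=3, tag=NU: no matching b row, dropped.
- team_id=2, tag=HP: 1 matching b row(s), so 1 row(s) emitted.
- team_id=2, tag=HP: 1 matching b row(s), so 1 row(s) emitted.
- team_id=NULL, tag=HP: no matching b row, dropped.
Total: 2 rows.

2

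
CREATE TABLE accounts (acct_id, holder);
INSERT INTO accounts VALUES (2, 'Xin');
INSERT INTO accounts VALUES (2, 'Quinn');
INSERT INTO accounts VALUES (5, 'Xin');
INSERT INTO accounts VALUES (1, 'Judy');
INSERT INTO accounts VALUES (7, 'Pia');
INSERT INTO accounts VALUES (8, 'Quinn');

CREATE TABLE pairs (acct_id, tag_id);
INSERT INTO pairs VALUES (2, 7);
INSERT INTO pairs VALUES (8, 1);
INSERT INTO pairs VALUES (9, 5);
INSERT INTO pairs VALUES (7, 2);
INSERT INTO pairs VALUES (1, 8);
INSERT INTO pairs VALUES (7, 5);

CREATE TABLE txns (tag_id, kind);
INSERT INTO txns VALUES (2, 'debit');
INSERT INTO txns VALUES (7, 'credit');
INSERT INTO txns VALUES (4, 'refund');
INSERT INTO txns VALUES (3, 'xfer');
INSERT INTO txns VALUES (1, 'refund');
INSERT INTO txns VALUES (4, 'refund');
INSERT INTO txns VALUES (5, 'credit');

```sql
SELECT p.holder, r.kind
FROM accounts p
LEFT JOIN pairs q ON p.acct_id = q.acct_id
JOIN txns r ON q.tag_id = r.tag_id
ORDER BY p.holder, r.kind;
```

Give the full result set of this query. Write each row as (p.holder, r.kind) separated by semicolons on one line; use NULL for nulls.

(Pia, credit); (Pia, debit); (Quinn, credit); (Quinn, refund); (Xin, credit)

Step 1 — p LEFT JOIN q on acct_id → 7 row(s).
Then INNER JOIN `txns r` on tag_id: keep only rows whose q.tag_id appears in r.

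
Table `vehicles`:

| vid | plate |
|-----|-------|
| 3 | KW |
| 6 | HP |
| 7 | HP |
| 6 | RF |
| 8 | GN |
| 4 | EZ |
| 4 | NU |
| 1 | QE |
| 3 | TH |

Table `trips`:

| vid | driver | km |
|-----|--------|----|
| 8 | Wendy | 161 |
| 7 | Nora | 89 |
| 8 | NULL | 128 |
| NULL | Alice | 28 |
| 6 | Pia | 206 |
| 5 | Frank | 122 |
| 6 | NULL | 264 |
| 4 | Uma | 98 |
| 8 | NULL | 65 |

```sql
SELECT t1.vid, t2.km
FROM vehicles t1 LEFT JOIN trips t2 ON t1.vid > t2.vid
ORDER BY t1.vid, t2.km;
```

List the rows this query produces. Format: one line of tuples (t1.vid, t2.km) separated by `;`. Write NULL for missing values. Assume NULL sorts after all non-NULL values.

(1, NULL); (3, NULL); (3, NULL); (4, NULL); (4, NULL); (6, 98); (6, 98); (6, 122); (6, 122); (7, 98); (7, 122); (7, 206); (7, 264); (8, 89); (8, 98); (8, 122); (8, 206); (8, 264)

LEFT JOIN keeps every row from `vehicles`; unmatched rows get NULL for `trips`'s columns.
Matching on t1.vid > t2.vid. A NULL in a compared column never satisfies the condition.
- t1 row (vid=3): no match → kept, t2 columns NULL.
- t1 row (vid=6): matches 2 t2 row(s) → 2 output row(s).
- t1 row (vid=7): matches 4 t2 row(s) → 4 output row(s).
- t1 row (vid=6): matches 2 t2 row(s) → 2 output row(s).
- t1 row (vid=8): matches 5 t2 row(s) → 5 output row(s).
- t1 row (vid=4): no match → kept, t2 columns NULL.
- t1 row (vid=4): no match → kept, t2 columns NULL.
- t1 row (vid=1): no match → kept, t2 columns NULL.
- t1 row (vid=3): no match → kept, t2 columns NULL.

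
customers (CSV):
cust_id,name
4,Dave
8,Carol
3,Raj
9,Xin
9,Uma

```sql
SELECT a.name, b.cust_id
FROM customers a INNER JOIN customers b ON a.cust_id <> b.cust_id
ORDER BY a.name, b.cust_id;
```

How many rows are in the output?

INNER JOIN keeps only pairs where the ON condition holds.
Matching on a.cust_id <> b.cust_id.
Matched pairs: 18.
Total: 18 rows.

18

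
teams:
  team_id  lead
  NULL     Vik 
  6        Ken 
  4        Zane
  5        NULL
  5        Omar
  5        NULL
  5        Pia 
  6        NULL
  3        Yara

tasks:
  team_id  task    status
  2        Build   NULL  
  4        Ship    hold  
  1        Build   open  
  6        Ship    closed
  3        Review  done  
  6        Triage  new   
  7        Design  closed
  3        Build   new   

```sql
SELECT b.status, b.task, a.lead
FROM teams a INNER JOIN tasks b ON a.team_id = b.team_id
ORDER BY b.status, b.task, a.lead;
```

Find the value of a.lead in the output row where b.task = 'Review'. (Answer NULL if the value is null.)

INNER JOIN keeps only pairs where the ON condition holds.
Matching on a.team_id = b.team_id. A NULL in a compared column never satisfies the condition.
- a (team_id=NULL) has no partner → excluded.
- a (team_id=6) pairs with 2 row(s) of b.
- a (team_id=4) pairs with 1 row(s) of b.
- a (team_id=5) has no partner → excluded.
- a (team_id=5) has no partner → excluded.
- a (team_id=5) has no partner → excluded.
- a (team_id=5) has no partner → excluded.
- a (team_id=6) pairs with 2 row(s) of b.
- a (team_id=3) pairs with 2 row(s) of b.

Yara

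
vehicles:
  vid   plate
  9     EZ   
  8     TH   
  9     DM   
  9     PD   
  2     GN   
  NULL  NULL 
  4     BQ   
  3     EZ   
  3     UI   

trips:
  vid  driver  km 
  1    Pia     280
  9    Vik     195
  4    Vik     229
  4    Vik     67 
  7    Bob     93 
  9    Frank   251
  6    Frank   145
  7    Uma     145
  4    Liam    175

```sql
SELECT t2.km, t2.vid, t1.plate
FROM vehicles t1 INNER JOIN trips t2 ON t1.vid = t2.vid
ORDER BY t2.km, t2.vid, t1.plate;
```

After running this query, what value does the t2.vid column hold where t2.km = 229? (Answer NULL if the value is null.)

INNER JOIN keeps only pairs where the ON condition holds.
Matching on t1.vid = t2.vid. A NULL in a compared column never satisfies the condition.
- t1[0] vid=9 → 2 match(es) in t2 → 2 row(s).
- t1[1] vid=8 → no match; dropped.
- t1[2] vid=9 → 2 match(es) in t2 → 2 row(s).
- t1[3] vid=9 → 2 match(es) in t2 → 2 row(s).
- t1[4] vid=2 → no match; dropped.
- t1[5] vid=NULL → no match; dropped.
- t1[6] vid=4 → 3 match(es) in t2 → 3 row(s).
- t1[7] vid=3 → no match; dropped.
- t1[8] vid=3 → no match; dropped.

4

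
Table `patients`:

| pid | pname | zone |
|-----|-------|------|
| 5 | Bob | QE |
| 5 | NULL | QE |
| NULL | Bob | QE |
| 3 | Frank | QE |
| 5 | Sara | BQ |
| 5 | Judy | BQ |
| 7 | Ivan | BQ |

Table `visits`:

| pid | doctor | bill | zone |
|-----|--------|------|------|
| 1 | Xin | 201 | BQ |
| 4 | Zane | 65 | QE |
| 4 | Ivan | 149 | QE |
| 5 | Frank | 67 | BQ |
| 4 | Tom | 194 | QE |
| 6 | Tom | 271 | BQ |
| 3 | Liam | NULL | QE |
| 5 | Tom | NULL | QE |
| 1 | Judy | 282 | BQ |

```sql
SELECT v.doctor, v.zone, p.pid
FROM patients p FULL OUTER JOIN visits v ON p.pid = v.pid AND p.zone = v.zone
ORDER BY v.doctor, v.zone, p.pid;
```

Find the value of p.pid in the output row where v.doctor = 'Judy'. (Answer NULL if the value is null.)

NULL

FULL OUTER JOIN keeps every row from both sides; unmatched rows get NULL for the other side's columns.
Matching on p.pid = v.pid AND p.zone = v.zone. A NULL in a compared column never satisfies the condition.
- p (pid=5, zone=QE) pairs with 1 row(s) of v.
- p (pid=5, zone=QE) pairs with 1 row(s) of v.
- p (pid=NULL, zone=QE) has no partner → padded with NULL.
- p (pid=3, zone=QE) pairs with 1 row(s) of v.
- p (pid=5, zone=BQ) pairs with 1 row(s) of v.
- p (pid=5, zone=BQ) pairs with 1 row(s) of v.
- p (pid=7, zone=BQ) has no partner → padded with NULL.
- 6 row(s) from v found no p partner → padded with NULL.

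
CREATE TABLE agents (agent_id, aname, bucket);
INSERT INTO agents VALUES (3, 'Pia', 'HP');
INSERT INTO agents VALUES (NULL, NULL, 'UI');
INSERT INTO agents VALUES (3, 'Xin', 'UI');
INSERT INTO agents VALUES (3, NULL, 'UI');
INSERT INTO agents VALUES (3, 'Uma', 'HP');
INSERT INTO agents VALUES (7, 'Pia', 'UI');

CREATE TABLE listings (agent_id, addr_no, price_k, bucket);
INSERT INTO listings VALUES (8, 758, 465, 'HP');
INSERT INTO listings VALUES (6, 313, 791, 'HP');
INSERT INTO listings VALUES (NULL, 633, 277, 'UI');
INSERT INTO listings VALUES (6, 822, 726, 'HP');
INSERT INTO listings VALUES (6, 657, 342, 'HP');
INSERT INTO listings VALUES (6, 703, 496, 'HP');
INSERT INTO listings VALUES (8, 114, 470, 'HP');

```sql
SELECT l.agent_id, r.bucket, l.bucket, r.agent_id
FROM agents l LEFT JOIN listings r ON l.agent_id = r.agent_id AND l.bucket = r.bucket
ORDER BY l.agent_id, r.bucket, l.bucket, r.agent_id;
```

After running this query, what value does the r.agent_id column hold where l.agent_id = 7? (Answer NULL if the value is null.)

NULL

LEFT JOIN keeps every row from `agents`; unmatched rows get NULL for `listings`'s columns.
Matching on l.agent_id = r.agent_id AND l.bucket = r.bucket. A NULL in a compared column never satisfies the condition.
Matched pairs: 0; unmatched l rows kept: 6.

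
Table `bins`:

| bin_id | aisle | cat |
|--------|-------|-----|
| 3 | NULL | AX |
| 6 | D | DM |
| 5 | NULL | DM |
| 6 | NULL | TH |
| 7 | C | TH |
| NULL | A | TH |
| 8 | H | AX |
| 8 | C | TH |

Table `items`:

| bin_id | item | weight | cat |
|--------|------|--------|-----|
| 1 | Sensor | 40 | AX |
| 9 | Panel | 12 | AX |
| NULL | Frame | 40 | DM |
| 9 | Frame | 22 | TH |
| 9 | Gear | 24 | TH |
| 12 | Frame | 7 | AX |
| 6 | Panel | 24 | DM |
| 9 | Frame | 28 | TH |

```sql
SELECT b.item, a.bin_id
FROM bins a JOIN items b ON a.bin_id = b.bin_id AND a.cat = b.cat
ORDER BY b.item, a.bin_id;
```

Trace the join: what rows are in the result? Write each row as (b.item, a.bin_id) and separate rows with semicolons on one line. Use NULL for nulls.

(Panel, 6)

INNER JOIN keeps only pairs where the ON condition holds.
Matching on a.bin_id = b.bin_id AND a.cat = b.cat. A NULL in a compared column never satisfies the condition.
- a[0] bin_id=3, cat=AX → no match; dropped.
- a[1] bin_id=6, cat=DM → 1 match(es) in b → 1 row(s).
- a[2] bin_id=5, cat=DM → no match; dropped.
- a[3] bin_id=6, cat=TH → no match; dropped.
- a[4] bin_id=7, cat=TH → no match; dropped.
- a[5] bin_id=NULL, cat=TH → no match; dropped.
- a[6] bin_id=8, cat=AX → no match; dropped.
- a[7] bin_id=8, cat=TH → no match; dropped.
After projecting and ordering:
b.item | a.bin_id
Panel | 6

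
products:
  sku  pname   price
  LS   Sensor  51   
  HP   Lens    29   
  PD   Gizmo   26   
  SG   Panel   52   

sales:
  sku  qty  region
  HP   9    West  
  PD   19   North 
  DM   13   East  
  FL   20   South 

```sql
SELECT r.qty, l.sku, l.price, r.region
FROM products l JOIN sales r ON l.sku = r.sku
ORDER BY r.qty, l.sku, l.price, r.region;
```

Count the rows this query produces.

2

INNER JOIN keeps only pairs where the ON condition holds.
Matching on l.sku = r.sku.
- sku=LS: no matching r row, dropped.
- sku=HP: 1 matching r row(s), so 1 row(s) emitted.
- sku=PD: 1 matching r row(s), so 1 row(s) emitted.
- sku=SG: no matching r row, dropped.
Total: 2 rows.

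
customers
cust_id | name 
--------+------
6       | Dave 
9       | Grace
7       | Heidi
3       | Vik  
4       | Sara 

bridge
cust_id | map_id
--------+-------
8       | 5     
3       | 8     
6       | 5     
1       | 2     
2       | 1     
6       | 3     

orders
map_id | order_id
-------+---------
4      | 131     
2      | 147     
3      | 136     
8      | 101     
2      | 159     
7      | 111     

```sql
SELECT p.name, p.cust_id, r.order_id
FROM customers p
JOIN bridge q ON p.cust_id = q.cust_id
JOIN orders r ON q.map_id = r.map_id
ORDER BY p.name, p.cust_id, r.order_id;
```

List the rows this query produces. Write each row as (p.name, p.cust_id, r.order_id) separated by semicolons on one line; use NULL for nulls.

(Dave, 6, 136); (Vik, 3, 101)

Step 1 — p INNER JOIN q on cust_id → 3 row(s).
Then INNER JOIN `orders r` on map_id: keep only rows whose q.map_id appears in r.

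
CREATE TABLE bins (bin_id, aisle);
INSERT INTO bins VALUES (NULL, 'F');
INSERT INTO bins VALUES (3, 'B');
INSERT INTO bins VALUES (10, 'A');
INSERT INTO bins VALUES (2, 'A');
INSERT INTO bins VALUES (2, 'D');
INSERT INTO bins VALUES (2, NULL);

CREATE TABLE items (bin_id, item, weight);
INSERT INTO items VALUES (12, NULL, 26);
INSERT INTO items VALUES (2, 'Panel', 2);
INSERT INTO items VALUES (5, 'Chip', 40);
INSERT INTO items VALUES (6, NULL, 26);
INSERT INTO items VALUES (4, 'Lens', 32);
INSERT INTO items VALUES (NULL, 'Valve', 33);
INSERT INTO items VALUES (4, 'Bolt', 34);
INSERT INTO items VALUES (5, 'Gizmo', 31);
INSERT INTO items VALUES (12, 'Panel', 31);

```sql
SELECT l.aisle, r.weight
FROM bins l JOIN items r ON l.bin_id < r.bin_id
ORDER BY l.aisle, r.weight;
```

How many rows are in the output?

30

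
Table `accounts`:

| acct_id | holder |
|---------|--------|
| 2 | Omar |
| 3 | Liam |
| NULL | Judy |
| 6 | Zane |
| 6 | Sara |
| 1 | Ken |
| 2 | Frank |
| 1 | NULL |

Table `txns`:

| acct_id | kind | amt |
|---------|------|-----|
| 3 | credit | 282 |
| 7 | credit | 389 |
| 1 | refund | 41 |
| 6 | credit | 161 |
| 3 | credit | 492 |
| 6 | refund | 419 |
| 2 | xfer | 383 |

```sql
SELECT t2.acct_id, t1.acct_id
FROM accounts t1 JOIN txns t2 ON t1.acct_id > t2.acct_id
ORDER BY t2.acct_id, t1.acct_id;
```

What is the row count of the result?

INNER JOIN keeps only pairs where the ON condition holds.
Matching on t1.acct_id > t2.acct_id. A NULL in a compared column never satisfies the condition.
Matched pairs: 12.
Total: 12 rows.

12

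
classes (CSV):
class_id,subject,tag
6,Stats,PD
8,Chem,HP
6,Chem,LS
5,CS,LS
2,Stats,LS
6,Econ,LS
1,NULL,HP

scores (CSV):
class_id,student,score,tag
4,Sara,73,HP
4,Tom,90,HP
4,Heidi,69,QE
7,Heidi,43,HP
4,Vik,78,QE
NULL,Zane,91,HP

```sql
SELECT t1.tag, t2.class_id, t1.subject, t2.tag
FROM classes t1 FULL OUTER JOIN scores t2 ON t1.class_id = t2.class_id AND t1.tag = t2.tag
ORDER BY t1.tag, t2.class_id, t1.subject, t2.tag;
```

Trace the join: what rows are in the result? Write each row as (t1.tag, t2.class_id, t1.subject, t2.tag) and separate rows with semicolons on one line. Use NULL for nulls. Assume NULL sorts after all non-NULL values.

FULL OUTER JOIN keeps every row from both sides; unmatched rows get NULL for the other side's columns.
Matching on t1.class_id = t2.class_id AND t1.tag = t2.tag. A NULL in a compared column never satisfies the condition.
- t1 (class_id=6, tag=PD) has no partner → padded with NULL.
- t1 (class_id=8, tag=HP) has no partner → padded with NULL.
- t1 (class_id=6, tag=LS) has no partner → padded with NULL.
- t1 (class_id=5, tag=LS) has no partner → padded with NULL.
- t1 (class_id=2, tag=LS) has no partner → padded with NULL.
- t1 (class_id=6, tag=LS) has no partner → padded with NULL.
- t1 (class_id=1, tag=HP) has no partner → padded with NULL.
- plus 6 unmatched t2 row(s), each kept with NULL t1 columns.

(HP, NULL, Chem, NULL); (HP, NULL, NULL, NULL); (LS, NULL, CS, NULL); (LS, NULL, Chem, NULL); (LS, NULL, Econ, NULL); (LS, NULL, Stats, NULL); (PD, NULL, Stats, NULL); (NULL, 4, NULL, HP); (NULL, 4, NULL, HP); (NULL, 4, NULL, QE); (NULL, 4, NULL, QE); (NULL, 7, NULL, HP); (NULL, NULL, NULL, HP)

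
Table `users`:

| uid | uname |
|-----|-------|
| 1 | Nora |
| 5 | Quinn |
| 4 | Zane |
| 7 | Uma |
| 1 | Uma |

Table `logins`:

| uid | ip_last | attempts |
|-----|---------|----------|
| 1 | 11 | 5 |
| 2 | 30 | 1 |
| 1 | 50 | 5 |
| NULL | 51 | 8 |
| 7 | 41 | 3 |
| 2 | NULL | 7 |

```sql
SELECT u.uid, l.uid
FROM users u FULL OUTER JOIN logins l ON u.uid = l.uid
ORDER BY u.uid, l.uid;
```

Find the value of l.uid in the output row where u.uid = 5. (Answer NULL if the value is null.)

NULL

FULL OUTER JOIN keeps every row from both sides; unmatched rows get NULL for the other side's columns.
Matching on u.uid = l.uid. A NULL in a compared column never satisfies the condition.
- u[0] uid=1 → 2 match(es) in l → 2 row(s).
- u[1] uid=5 → no match; kept with NULLs on the l side.
- u[2] uid=4 → no match; kept with NULLs on the l side.
- u[3] uid=7 → 1 match(es) in l → 1 row(s).
- u[4] uid=1 → 2 match(es) in l → 2 row(s).
- 3 row(s) from l found no u partner → padded with NULL.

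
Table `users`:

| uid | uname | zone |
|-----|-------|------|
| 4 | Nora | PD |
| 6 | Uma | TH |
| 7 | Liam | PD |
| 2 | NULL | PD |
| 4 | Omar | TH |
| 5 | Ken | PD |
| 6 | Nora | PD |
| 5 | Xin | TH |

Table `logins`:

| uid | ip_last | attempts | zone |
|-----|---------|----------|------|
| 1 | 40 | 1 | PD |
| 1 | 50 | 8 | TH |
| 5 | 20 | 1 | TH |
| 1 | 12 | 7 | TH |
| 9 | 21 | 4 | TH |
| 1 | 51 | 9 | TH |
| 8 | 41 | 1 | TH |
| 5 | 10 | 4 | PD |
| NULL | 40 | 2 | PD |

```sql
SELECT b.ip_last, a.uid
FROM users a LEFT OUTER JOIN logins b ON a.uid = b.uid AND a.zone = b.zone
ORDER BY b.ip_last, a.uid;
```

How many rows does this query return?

LEFT JOIN keeps every row from `users`; unmatched rows get NULL for `logins`'s columns.
Matching on a.uid = b.uid AND a.zone = b.zone. A NULL in a compared column never satisfies the condition.
- a row (uid=4, zone=PD): no match → kept, b columns NULL.
- a row (uid=6, zone=TH): no match → kept, b columns NULL.
- a row (uid=7, zone=PD): no match → kept, b columns NULL.
- a row (uid=2, zone=PD): no match → kept, b columns NULL.
- a row (uid=4, zone=TH): no match → kept, b columns NULL.
- a row (uid=5, zone=PD): matches 1 b row(s) → 1 output row(s).
- a row (uid=6, zone=PD): no match → kept, b columns NULL.
- a row (uid=5, zone=TH): matches 1 b row(s) → 1 output row(s).
Total: 2 matched + 6 padded = 8 rows.

8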